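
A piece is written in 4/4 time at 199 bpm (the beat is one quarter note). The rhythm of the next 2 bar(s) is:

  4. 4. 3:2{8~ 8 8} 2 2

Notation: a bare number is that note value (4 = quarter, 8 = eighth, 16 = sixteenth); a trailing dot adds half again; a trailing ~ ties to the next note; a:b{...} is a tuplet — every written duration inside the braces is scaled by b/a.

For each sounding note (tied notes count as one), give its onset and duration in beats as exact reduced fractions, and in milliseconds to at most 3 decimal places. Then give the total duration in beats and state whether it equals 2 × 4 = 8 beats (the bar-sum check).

1) 0.0ms=0b +452.261ms=3/2b
2) 452.261ms=3/2b +452.261ms=3/2b
3) 904.523ms=3b +201.005ms=2/3b
4) 1105.528ms=11/3b +100.503ms=1/3b
5) 1206.03ms=4b +603.015ms=2b
6) 1809.045ms=6b +603.015ms=2b
Σ=8b of 8 (199bpm 4/4) — PASS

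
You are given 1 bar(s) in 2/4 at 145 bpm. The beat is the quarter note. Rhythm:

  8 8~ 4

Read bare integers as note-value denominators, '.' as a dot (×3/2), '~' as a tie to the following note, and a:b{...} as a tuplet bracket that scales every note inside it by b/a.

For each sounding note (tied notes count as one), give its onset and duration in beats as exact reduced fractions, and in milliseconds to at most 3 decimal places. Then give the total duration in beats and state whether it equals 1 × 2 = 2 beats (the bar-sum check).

1) 0.0ms=0b +206.897ms=1/2b
2) 206.897ms=1/2b +620.69ms=3/2b
Σ=2b of 2 (145bpm 2/4) — PASS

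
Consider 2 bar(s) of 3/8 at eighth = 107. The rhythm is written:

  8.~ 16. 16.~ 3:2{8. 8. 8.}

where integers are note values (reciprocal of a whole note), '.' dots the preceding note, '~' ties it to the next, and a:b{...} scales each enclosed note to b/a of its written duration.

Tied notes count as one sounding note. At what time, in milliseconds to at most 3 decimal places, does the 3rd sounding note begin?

note 3 onset = 4b = 2242.991ms

1. 0.0ms @ 0 + 1261.682ms (9/4)
2. 1261.682ms @ 9/4 + 981.308ms (7/4)
3. 2242.991ms @ 4 + 560.748ms (1)
4. 2803.738ms @ 5 + 560.748ms (1)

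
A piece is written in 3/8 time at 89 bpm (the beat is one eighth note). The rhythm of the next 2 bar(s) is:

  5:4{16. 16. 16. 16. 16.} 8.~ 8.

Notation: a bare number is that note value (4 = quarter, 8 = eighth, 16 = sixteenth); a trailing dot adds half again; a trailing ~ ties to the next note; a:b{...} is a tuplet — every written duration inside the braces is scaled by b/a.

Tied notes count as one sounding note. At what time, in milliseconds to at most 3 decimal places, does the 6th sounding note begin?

1. 0.0ms @ 0 + 404.494ms (3/5)
2. 404.494ms @ 3/5 + 404.494ms (3/5)
3. 808.989ms @ 6/5 + 404.494ms (3/5)
4. 1213.483ms @ 9/5 + 404.494ms (3/5)
5. 1617.978ms @ 12/5 + 404.494ms (3/5)
6. 2022.472ms @ 3 + 2022.472ms (3)

note 6 onset = 3b = 2022.472ms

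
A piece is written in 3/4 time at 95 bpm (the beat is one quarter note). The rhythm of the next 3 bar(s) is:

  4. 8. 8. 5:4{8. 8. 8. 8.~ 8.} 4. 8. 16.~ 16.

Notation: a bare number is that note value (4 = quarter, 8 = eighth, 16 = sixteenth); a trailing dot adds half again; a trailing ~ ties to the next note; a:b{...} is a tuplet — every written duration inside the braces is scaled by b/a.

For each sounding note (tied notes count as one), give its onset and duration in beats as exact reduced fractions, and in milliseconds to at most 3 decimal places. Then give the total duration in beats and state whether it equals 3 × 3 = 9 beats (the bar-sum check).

1) 0.0ms=0b +947.368ms=3/2b
2) 947.368ms=3/2b +473.684ms=3/4b
3) 1421.053ms=9/4b +473.684ms=3/4b
4) 1894.737ms=3b +378.947ms=3/5b
5) 2273.684ms=18/5b +378.947ms=3/5b
6) 2652.632ms=21/5b +378.947ms=3/5b
7) 3031.579ms=24/5b +757.895ms=6/5b
8) 3789.474ms=6b +947.368ms=3/2b
9) 4736.842ms=15/2b +473.684ms=3/4b
10) 5210.526ms=33/4b +473.684ms=3/4b
Σ=9b of 9 (95bpm 3/4) — PASS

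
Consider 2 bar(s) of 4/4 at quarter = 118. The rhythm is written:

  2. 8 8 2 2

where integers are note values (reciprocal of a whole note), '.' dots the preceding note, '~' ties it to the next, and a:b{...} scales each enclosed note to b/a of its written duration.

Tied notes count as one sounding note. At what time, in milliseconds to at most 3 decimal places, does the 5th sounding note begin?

1. 0.0ms @ 0 + 1525.424ms (3)
2. 1525.424ms @ 3 + 254.237ms (1/2)
3. 1779.661ms @ 7/2 + 254.237ms (1/2)
4. 2033.898ms @ 4 + 1016.949ms (2)
5. 3050.847ms @ 6 + 1016.949ms (2)

note 5 onset = 6b = 3050.847ms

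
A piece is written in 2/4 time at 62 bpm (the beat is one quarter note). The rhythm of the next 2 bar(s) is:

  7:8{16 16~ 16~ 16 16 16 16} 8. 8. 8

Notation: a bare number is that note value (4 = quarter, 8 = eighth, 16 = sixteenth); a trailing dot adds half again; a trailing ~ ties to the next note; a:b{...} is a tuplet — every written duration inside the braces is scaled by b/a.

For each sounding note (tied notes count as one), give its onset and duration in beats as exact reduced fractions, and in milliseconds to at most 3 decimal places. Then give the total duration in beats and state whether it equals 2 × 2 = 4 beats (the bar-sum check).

1) 0.0ms=0b +276.498ms=2/7b
2) 276.498ms=2/7b +829.493ms=6/7b
3) 1105.991ms=8/7b +276.498ms=2/7b
4) 1382.488ms=10/7b +276.498ms=2/7b
5) 1658.986ms=12/7b +276.498ms=2/7b
6) 1935.484ms=2b +725.806ms=3/4b
7) 2661.29ms=11/4b +725.806ms=3/4b
8) 3387.097ms=7/2b +483.871ms=1/2b
Σ=4b of 4 (62bpm 2/4) — PASS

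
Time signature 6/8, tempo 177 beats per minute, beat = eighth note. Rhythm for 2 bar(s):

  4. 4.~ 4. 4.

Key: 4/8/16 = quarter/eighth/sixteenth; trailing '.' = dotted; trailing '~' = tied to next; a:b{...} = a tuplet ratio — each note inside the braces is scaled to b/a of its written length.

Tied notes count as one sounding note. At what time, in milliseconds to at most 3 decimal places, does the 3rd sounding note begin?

note 3 onset = 9b = 3050.847ms

1. 0.0ms @ 0 + 1016.949ms (3)
2. 1016.949ms @ 3 + 2033.898ms (6)
3. 3050.847ms @ 9 + 1016.949ms (3)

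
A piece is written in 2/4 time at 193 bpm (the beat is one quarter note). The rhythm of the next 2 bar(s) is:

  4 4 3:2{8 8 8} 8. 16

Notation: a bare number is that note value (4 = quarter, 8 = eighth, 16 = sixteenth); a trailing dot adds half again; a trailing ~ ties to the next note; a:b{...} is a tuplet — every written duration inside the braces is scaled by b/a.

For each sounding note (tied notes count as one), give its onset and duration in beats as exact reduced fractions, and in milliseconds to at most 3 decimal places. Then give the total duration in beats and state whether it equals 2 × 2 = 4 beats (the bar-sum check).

1) 0.0ms=0b +310.881ms=1b
2) 310.881ms=1b +310.881ms=1b
3) 621.762ms=2b +103.627ms=1/3b
4) 725.389ms=7/3b +103.627ms=1/3b
5) 829.016ms=8/3b +103.627ms=1/3b
6) 932.642ms=3b +233.161ms=3/4b
7) 1165.803ms=15/4b +77.72ms=1/4b
Σ=4b of 4 (193bpm 2/4) — PASS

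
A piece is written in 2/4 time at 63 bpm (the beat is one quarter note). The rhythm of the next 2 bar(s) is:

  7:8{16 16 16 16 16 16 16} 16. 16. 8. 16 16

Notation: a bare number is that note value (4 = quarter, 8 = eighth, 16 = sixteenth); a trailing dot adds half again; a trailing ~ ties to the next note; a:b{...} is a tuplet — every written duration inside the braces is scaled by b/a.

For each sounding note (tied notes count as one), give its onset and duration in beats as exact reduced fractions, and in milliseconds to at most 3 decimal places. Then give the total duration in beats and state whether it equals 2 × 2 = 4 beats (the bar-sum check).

1) 0.0ms=0b +272.109ms=2/7b
2) 272.109ms=2/7b +272.109ms=2/7b
3) 544.218ms=4/7b +272.109ms=2/7b
4) 816.327ms=6/7b +272.109ms=2/7b
5) 1088.435ms=8/7b +272.109ms=2/7b
6) 1360.544ms=10/7b +272.109ms=2/7b
7) 1632.653ms=12/7b +272.109ms=2/7b
8) 1904.762ms=2b +357.143ms=3/8b
9) 2261.905ms=19/8b +357.143ms=3/8b
10) 2619.048ms=11/4b +714.286ms=3/4b
11) 3333.333ms=7/2b +238.095ms=1/4b
12) 3571.429ms=15/4b +238.095ms=1/4b
Σ=4b of 4 (63bpm 2/4) — PASS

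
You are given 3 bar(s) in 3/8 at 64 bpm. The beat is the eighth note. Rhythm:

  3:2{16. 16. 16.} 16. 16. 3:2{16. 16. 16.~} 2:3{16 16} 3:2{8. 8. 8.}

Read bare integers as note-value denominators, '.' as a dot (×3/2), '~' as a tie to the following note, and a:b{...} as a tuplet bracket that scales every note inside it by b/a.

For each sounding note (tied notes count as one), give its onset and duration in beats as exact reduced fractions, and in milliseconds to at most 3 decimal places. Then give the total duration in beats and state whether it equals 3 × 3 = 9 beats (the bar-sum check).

1) 0.0ms=0b +468.75ms=1/2b
2) 468.75ms=1/2b +468.75ms=1/2b
3) 937.5ms=1b +468.75ms=1/2b
4) 1406.25ms=3/2b +703.125ms=3/4b
5) 2109.375ms=9/4b +703.125ms=3/4b
6) 2812.5ms=3b +468.75ms=1/2b
7) 3281.25ms=7/2b +468.75ms=1/2b
8) 3750.0ms=4b +1171.875ms=5/4b
9) 4921.875ms=21/4b +703.125ms=3/4b
10) 5625.0ms=6b +937.5ms=1b
11) 6562.5ms=7b +937.5ms=1b
12) 7500.0ms=8b +937.5ms=1b
Σ=9b of 9 (64bpm 3/8) — PASS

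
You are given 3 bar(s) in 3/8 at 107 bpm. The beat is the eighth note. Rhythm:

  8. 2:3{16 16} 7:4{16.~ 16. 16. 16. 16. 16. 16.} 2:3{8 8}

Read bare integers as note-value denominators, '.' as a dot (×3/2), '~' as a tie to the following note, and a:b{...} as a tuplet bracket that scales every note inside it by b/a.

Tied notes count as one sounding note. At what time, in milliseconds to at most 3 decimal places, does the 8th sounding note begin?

1. 0.0ms @ 0 + 841.121ms (3/2)
2. 841.121ms @ 3/2 + 420.561ms (3/4)
3. 1261.682ms @ 9/4 + 420.561ms (3/4)
4. 1682.243ms @ 3 + 480.641ms (6/7)
5. 2162.884ms @ 27/7 + 240.32ms (3/7)
6. 2403.204ms @ 30/7 + 240.32ms (3/7)
7. 2643.525ms @ 33/7 + 240.32ms (3/7)
8. 2883.845ms @ 36/7 + 240.32ms (3/7)
9. 3124.166ms @ 39/7 + 240.32ms (3/7)
10. 3364.486ms @ 6 + 841.121ms (3/2)
11. 4205.607ms @ 15/2 + 841.121ms (3/2)

note 8 onset = 36/7b = 2883.845ms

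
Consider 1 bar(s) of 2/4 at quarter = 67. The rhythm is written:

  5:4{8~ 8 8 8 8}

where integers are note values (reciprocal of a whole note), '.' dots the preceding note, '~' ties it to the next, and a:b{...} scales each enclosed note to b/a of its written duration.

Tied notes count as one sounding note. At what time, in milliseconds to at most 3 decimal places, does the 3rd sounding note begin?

1. 0.0ms @ 0 + 716.418ms (4/5)
2. 716.418ms @ 4/5 + 358.209ms (2/5)
3. 1074.627ms @ 6/5 + 358.209ms (2/5)
4. 1432.836ms @ 8/5 + 358.209ms (2/5)

note 3 onset = 6/5b = 1074.627ms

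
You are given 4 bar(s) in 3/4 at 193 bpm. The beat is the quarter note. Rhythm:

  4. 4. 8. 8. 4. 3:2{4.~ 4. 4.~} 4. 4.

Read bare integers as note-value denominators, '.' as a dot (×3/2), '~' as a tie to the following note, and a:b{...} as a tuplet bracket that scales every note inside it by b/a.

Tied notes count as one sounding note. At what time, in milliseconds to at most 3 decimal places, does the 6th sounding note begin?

1. 0.0ms @ 0 + 466.321ms (3/2)
2. 466.321ms @ 3/2 + 466.321ms (3/2)
3. 932.642ms @ 3 + 233.161ms (3/4)
4. 1165.803ms @ 15/4 + 233.161ms (3/4)
5. 1398.964ms @ 9/2 + 466.321ms (3/2)
6. 1865.285ms @ 6 + 621.762ms (2)
7. 2487.047ms @ 8 + 777.202ms (5/2)
8. 3264.249ms @ 21/2 + 466.321ms (3/2)

note 6 onset = 6b = 1865.285ms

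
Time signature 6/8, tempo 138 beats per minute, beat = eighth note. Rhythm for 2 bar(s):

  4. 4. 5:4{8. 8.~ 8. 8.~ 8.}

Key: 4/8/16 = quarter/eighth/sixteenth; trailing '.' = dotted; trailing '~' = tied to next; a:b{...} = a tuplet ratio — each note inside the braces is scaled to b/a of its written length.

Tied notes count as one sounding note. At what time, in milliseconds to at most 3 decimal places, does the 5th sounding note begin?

1. 0.0ms @ 0 + 1304.348ms (3)
2. 1304.348ms @ 3 + 1304.348ms (3)
3. 2608.696ms @ 6 + 521.739ms (6/5)
4. 3130.435ms @ 36/5 + 1043.478ms (12/5)
5. 4173.913ms @ 48/5 + 1043.478ms (12/5)

note 5 onset = 48/5b = 4173.913ms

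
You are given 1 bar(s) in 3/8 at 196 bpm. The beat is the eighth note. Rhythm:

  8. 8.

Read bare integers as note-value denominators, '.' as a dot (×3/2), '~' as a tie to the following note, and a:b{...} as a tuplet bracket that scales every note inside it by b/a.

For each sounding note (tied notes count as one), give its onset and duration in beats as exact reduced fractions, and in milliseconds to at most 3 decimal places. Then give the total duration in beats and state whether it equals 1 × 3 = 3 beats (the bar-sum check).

1) 0.0ms=0b +459.184ms=3/2b
2) 459.184ms=3/2b +459.184ms=3/2b
Σ=3b of 3 (196bpm 3/8) — PASS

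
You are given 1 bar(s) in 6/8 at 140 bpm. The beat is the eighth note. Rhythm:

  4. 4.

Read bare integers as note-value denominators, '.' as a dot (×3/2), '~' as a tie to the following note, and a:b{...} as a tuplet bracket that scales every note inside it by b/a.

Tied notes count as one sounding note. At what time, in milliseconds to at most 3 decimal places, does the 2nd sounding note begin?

note 2 onset = 3b = 1285.714ms

1. 0.0ms @ 0 + 1285.714ms (3)
2. 1285.714ms @ 3 + 1285.714ms (3)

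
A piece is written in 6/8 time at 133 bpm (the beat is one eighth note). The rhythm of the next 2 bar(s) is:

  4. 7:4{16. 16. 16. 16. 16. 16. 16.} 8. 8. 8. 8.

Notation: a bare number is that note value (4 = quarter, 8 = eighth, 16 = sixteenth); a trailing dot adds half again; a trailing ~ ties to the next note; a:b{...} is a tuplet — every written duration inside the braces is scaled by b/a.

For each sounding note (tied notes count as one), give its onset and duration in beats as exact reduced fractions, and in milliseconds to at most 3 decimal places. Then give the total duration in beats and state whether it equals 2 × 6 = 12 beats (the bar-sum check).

1) 0.0ms=0b +1353.383ms=3b
2) 1353.383ms=3b +193.34ms=3/7b
3) 1546.724ms=24/7b +193.34ms=3/7b
4) 1740.064ms=27/7b +193.34ms=3/7b
5) 1933.405ms=30/7b +193.34ms=3/7b
6) 2126.745ms=33/7b +193.34ms=3/7b
7) 2320.086ms=36/7b +193.34ms=3/7b
8) 2513.426ms=39/7b +193.34ms=3/7b
9) 2706.767ms=6b +676.692ms=3/2b
10) 3383.459ms=15/2b +676.692ms=3/2b
11) 4060.15ms=9b +676.692ms=3/2b
12) 4736.842ms=21/2b +676.692ms=3/2b
Σ=12b of 12 (133bpm 6/8) — PASS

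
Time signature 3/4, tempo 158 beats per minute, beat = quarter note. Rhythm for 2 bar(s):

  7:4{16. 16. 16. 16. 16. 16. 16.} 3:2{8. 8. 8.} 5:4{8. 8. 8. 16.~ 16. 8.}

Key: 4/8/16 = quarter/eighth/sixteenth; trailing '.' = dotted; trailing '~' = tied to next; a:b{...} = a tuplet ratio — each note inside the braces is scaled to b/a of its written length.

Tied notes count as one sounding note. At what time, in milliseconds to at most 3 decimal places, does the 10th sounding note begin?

note 10 onset = 5/2b = 949.367ms

1. 0.0ms @ 0 + 81.374ms (3/14)
2. 81.374ms @ 3/14 + 81.374ms (3/14)
3. 162.749ms @ 3/7 + 81.374ms (3/14)
4. 244.123ms @ 9/14 + 81.374ms (3/14)
5. 325.497ms @ 6/7 + 81.374ms (3/14)
6. 406.872ms @ 15/14 + 81.374ms (3/14)
7. 488.246ms @ 9/7 + 81.374ms (3/14)
8. 569.62ms @ 3/2 + 189.873ms (1/2)
9. 759.494ms @ 2 + 189.873ms (1/2)
10. 949.367ms @ 5/2 + 189.873ms (1/2)
11. 1139.241ms @ 3 + 227.848ms (3/5)
12. 1367.089ms @ 18/5 + 227.848ms (3/5)
13. 1594.937ms @ 21/5 + 227.848ms (3/5)
14. 1822.785ms @ 24/5 + 227.848ms (3/5)
15. 2050.633ms @ 27/5 + 227.848ms (3/5)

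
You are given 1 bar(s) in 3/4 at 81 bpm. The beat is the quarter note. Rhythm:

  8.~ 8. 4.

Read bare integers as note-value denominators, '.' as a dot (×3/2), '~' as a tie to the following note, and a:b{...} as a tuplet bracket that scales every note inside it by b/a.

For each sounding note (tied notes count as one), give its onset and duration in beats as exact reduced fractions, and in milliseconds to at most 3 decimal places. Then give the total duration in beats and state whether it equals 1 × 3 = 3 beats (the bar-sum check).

1) 0.0ms=0b +1111.111ms=3/2b
2) 1111.111ms=3/2b +1111.111ms=3/2b
Σ=3b of 3 (81bpm 3/4) — PASS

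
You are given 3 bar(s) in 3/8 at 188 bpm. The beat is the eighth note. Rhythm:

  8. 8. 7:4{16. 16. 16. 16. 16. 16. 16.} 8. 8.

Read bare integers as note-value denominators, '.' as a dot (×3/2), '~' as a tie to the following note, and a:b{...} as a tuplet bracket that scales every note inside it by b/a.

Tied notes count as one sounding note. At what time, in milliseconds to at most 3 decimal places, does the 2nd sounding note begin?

note 2 onset = 3/2b = 478.723ms

1. 0.0ms @ 0 + 478.723ms (3/2)
2. 478.723ms @ 3/2 + 478.723ms (3/2)
3. 957.447ms @ 3 + 136.778ms (3/7)
4. 1094.225ms @ 24/7 + 136.778ms (3/7)
5. 1231.003ms @ 27/7 + 136.778ms (3/7)
6. 1367.781ms @ 30/7 + 136.778ms (3/7)
7. 1504.559ms @ 33/7 + 136.778ms (3/7)
8. 1641.337ms @ 36/7 + 136.778ms (3/7)
9. 1778.116ms @ 39/7 + 136.778ms (3/7)
10. 1914.894ms @ 6 + 478.723ms (3/2)
11. 2393.617ms @ 15/2 + 478.723ms (3/2)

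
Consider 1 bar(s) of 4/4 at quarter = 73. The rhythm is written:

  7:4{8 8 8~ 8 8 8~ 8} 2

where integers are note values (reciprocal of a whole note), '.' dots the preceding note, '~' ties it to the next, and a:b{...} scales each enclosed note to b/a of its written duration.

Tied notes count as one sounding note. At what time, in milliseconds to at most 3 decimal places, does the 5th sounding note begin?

1. 0.0ms @ 0 + 234.834ms (2/7)
2. 234.834ms @ 2/7 + 234.834ms (2/7)
3. 469.667ms @ 4/7 + 469.667ms (4/7)
4. 939.335ms @ 8/7 + 234.834ms (2/7)
5. 1174.168ms @ 10/7 + 469.667ms (4/7)
6. 1643.836ms @ 2 + 1643.836ms (2)

note 5 onset = 10/7b = 1174.168ms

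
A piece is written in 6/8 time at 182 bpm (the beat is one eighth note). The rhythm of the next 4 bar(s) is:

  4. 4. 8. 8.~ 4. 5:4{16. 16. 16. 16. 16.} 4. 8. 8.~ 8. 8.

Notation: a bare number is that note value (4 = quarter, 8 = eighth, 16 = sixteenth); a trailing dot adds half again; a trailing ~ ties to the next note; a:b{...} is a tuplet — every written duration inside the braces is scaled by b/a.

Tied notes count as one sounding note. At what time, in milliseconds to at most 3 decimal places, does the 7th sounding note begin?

note 7 onset = 66/5b = 4351.648ms

1. 0.0ms @ 0 + 989.011ms (3)
2. 989.011ms @ 3 + 989.011ms (3)
3. 1978.022ms @ 6 + 494.505ms (3/2)
4. 2472.527ms @ 15/2 + 1483.516ms (9/2)
5. 3956.044ms @ 12 + 197.802ms (3/5)
6. 4153.846ms @ 63/5 + 197.802ms (3/5)
7. 4351.648ms @ 66/5 + 197.802ms (3/5)
8. 4549.451ms @ 69/5 + 197.802ms (3/5)
9. 4747.253ms @ 72/5 + 197.802ms (3/5)
10. 4945.055ms @ 15 + 989.011ms (3)
11. 5934.066ms @ 18 + 494.505ms (3/2)
12. 6428.571ms @ 39/2 + 989.011ms (3)
13. 7417.582ms @ 45/2 + 494.505ms (3/2)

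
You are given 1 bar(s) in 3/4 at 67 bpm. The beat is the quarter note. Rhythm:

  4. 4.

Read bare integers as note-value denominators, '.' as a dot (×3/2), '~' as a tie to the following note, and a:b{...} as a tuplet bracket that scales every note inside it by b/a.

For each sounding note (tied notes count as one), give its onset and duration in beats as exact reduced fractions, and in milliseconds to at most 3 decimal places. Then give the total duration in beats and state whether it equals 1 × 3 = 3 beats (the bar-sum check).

1) 0.0ms=0b +1343.284ms=3/2b
2) 1343.284ms=3/2b +1343.284ms=3/2b
Σ=3b of 3 (67bpm 3/4) — PASS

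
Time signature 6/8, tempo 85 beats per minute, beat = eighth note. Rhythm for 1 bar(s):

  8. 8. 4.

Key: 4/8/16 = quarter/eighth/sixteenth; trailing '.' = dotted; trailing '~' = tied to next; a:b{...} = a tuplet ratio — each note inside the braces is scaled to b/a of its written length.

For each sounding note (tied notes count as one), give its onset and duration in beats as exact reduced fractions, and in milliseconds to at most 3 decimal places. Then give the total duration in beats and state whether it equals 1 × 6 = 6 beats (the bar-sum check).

1) 0.0ms=0b +1058.824ms=3/2b
2) 1058.824ms=3/2b +1058.824ms=3/2b
3) 2117.647ms=3b +2117.647ms=3b
Σ=6b of 6 (85bpm 6/8) — PASS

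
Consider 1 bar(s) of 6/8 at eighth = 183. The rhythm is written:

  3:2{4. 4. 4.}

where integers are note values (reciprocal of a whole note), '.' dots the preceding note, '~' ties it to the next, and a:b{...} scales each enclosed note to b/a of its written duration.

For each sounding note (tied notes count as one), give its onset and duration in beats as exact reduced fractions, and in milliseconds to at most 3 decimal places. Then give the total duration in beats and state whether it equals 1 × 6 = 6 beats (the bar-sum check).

1) 0.0ms=0b +655.738ms=2b
2) 655.738ms=2b +655.738ms=2b
3) 1311.475ms=4b +655.738ms=2b
Σ=6b of 6 (183bpm 6/8) — PASS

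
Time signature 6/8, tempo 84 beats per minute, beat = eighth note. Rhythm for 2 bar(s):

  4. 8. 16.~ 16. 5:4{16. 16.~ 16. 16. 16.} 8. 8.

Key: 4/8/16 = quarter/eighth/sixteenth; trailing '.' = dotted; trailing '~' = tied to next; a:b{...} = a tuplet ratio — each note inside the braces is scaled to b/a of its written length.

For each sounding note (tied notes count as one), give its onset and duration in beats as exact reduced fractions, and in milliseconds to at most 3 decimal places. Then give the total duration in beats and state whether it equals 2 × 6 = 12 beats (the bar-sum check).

1) 0.0ms=0b +2142.857ms=3b
2) 2142.857ms=3b +1071.429ms=3/2b
3) 3214.286ms=9/2b +1071.429ms=3/2b
4) 4285.714ms=6b +428.571ms=3/5b
5) 4714.286ms=33/5b +857.143ms=6/5b
6) 5571.429ms=39/5b +428.571ms=3/5b
7) 6000.0ms=42/5b +428.571ms=3/5b
8) 6428.571ms=9b +1071.429ms=3/2b
9) 7500.0ms=21/2b +1071.429ms=3/2b
Σ=12b of 12 (84bpm 6/8) — PASS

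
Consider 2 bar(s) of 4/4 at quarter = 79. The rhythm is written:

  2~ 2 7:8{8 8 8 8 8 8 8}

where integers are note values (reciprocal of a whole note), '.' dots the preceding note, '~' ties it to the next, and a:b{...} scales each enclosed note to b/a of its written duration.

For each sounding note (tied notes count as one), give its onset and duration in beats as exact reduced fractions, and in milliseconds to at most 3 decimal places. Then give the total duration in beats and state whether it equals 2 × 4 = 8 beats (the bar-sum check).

1) 0.0ms=0b +3037.975ms=4b
2) 3037.975ms=4b +433.996ms=4/7b
3) 3471.971ms=32/7b +433.996ms=4/7b
4) 3905.967ms=36/7b +433.996ms=4/7b
5) 4339.964ms=40/7b +433.996ms=4/7b
6) 4773.96ms=44/7b +433.996ms=4/7b
7) 5207.957ms=48/7b +433.996ms=4/7b
8) 5641.953ms=52/7b +433.996ms=4/7b
Σ=8b of 8 (79bpm 4/4) — PASS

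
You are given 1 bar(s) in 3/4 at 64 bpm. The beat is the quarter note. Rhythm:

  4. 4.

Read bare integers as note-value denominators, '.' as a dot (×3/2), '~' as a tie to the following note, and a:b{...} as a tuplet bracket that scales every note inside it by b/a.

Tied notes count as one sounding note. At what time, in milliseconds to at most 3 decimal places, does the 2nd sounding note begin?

note 2 onset = 3/2b = 1406.25ms

1. 0.0ms @ 0 + 1406.25ms (3/2)
2. 1406.25ms @ 3/2 + 1406.25ms (3/2)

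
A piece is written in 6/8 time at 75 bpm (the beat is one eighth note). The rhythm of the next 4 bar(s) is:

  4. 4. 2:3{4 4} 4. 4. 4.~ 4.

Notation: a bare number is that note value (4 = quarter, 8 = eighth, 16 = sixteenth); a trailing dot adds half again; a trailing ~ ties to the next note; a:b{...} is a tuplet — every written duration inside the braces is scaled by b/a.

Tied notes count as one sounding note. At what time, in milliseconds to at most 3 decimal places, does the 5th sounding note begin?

note 5 onset = 12b = 9600.0ms

1. 0.0ms @ 0 + 2400.0ms (3)
2. 2400.0ms @ 3 + 2400.0ms (3)
3. 4800.0ms @ 6 + 2400.0ms (3)
4. 7200.0ms @ 9 + 2400.0ms (3)
5. 9600.0ms @ 12 + 2400.0ms (3)
6. 12000.0ms @ 15 + 2400.0ms (3)
7. 14400.0ms @ 18 + 4800.0ms (6)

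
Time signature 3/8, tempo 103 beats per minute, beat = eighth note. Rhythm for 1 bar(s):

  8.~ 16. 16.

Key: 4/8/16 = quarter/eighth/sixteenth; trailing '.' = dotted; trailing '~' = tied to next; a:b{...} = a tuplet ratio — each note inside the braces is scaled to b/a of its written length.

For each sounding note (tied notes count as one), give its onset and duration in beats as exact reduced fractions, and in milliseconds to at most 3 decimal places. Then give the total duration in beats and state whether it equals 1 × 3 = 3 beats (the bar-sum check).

1) 0.0ms=0b +1310.68ms=9/4b
2) 1310.68ms=9/4b +436.893ms=3/4b
Σ=3b of 3 (103bpm 3/8) — PASS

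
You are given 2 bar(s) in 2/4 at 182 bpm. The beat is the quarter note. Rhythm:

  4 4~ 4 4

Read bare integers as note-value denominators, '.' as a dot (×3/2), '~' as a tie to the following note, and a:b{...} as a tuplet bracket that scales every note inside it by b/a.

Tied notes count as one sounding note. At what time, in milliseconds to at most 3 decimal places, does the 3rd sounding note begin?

note 3 onset = 3b = 989.011ms

1. 0.0ms @ 0 + 329.67ms (1)
2. 329.67ms @ 1 + 659.341ms (2)
3. 989.011ms @ 3 + 329.67ms (1)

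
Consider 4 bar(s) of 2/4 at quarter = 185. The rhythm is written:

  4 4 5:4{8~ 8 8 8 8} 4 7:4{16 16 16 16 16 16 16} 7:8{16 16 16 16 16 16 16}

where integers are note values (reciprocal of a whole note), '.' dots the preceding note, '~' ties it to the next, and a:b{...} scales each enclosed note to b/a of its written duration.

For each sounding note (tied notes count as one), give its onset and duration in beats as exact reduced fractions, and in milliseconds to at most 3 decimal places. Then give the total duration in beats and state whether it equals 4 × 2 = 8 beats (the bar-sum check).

1) 0.0ms=0b +324.324ms=1b
2) 324.324ms=1b +324.324ms=1b
3) 648.649ms=2b +259.459ms=4/5b
4) 908.108ms=14/5b +129.73ms=2/5b
5) 1037.838ms=16/5b +129.73ms=2/5b
6) 1167.568ms=18/5b +129.73ms=2/5b
7) 1297.297ms=4b +324.324ms=1b
8) 1621.622ms=5b +46.332ms=1/7b
9) 1667.954ms=36/7b +46.332ms=1/7b
10) 1714.286ms=37/7b +46.332ms=1/7b
11) 1760.618ms=38/7b +46.332ms=1/7b
12) 1806.95ms=39/7b +46.332ms=1/7b
13) 1853.282ms=40/7b +46.332ms=1/7b
14) 1899.614ms=41/7b +46.332ms=1/7b
15) 1945.946ms=6b +92.664ms=2/7b
16) 2038.61ms=44/7b +92.664ms=2/7b
17) 2131.274ms=46/7b +92.664ms=2/7b
18) 2223.938ms=48/7b +92.664ms=2/7b
19) 2316.602ms=50/7b +92.664ms=2/7b
20) 2409.266ms=52/7b +92.664ms=2/7b
21) 2501.931ms=54/7b +92.664ms=2/7b
Σ=8b of 8 (185bpm 2/4) — PASS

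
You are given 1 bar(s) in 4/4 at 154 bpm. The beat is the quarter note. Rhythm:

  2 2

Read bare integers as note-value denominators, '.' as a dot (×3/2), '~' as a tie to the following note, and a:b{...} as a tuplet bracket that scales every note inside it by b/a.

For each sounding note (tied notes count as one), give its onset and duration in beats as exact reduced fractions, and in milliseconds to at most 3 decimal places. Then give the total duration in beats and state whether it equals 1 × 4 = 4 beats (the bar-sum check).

1) 0.0ms=0b +779.221ms=2b
2) 779.221ms=2b +779.221ms=2b
Σ=4b of 4 (154bpm 4/4) — PASS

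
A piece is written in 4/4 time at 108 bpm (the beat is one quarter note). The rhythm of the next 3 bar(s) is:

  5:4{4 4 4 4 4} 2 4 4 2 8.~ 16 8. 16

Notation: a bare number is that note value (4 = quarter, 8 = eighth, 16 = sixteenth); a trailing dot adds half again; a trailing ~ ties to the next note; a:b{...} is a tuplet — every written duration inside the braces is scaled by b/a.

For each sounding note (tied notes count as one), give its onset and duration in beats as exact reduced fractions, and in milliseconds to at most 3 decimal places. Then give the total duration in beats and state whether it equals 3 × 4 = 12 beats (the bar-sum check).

1) 0.0ms=0b +444.444ms=4/5b
2) 444.444ms=4/5b +444.444ms=4/5b
3) 888.889ms=8/5b +444.444ms=4/5b
4) 1333.333ms=12/5b +444.444ms=4/5b
5) 1777.778ms=16/5b +444.444ms=4/5b
6) 2222.222ms=4b +1111.111ms=2b
7) 3333.333ms=6b +555.556ms=1b
8) 3888.889ms=7b +555.556ms=1b
9) 4444.444ms=8b +1111.111ms=2b
10) 5555.556ms=10b +555.556ms=1b
11) 6111.111ms=11b +416.667ms=3/4b
12) 6527.778ms=47/4b +138.889ms=1/4b
Σ=12b of 12 (108bpm 4/4) — PASS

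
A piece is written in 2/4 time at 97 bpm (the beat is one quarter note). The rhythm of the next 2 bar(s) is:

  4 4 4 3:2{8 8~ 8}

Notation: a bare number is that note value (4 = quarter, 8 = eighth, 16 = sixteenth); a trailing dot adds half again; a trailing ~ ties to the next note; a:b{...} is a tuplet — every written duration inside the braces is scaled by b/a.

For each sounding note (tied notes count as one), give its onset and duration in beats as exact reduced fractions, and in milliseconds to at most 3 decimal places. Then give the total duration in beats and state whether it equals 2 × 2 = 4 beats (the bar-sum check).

1) 0.0ms=0b +618.557ms=1b
2) 618.557ms=1b +618.557ms=1b
3) 1237.113ms=2b +618.557ms=1b
4) 1855.67ms=3b +206.186ms=1/3b
5) 2061.856ms=10/3b +412.371ms=2/3b
Σ=4b of 4 (97bpm 2/4) — PASS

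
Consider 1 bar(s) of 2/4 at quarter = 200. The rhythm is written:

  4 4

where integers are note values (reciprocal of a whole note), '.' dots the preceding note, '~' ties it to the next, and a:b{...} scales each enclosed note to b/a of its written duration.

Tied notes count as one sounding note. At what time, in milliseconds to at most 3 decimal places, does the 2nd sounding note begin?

note 2 onset = 1b = 300.0ms

1. 0.0ms @ 0 + 300.0ms (1)
2. 300.0ms @ 1 + 300.0ms (1)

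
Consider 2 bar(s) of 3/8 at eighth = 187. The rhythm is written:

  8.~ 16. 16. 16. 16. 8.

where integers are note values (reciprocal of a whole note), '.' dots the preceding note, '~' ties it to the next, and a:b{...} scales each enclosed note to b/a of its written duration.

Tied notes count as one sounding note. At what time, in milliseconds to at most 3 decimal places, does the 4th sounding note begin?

note 4 onset = 15/4b = 1203.209ms

1. 0.0ms @ 0 + 721.925ms (9/4)
2. 721.925ms @ 9/4 + 240.642ms (3/4)
3. 962.567ms @ 3 + 240.642ms (3/4)
4. 1203.209ms @ 15/4 + 240.642ms (3/4)
5. 1443.85ms @ 9/2 + 481.283ms (3/2)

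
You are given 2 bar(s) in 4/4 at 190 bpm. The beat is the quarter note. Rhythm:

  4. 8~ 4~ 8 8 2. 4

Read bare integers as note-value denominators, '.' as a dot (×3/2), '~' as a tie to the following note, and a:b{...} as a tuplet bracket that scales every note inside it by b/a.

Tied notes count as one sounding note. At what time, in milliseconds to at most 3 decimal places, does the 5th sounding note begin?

1. 0.0ms @ 0 + 473.684ms (3/2)
2. 473.684ms @ 3/2 + 631.579ms (2)
3. 1105.263ms @ 7/2 + 157.895ms (1/2)
4. 1263.158ms @ 4 + 947.368ms (3)
5. 2210.526ms @ 7 + 315.789ms (1)

note 5 onset = 7b = 2210.526ms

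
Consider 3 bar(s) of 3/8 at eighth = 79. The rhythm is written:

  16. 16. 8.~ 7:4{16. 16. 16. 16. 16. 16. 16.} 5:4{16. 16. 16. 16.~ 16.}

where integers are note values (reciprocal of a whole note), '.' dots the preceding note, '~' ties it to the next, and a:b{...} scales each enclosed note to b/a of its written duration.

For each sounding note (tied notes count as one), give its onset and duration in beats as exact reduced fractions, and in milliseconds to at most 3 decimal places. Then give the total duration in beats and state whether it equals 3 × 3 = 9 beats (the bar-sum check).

1) 0.0ms=0b +569.62ms=3/4b
2) 569.62ms=3/4b +569.62ms=3/4b
3) 1139.241ms=3/2b +1464.738ms=27/14b
4) 2603.978ms=24/7b +325.497ms=3/7b
5) 2929.476ms=27/7b +325.497ms=3/7b
6) 3254.973ms=30/7b +325.497ms=3/7b
7) 3580.47ms=33/7b +325.497ms=3/7b
8) 3905.967ms=36/7b +325.497ms=3/7b
9) 4231.465ms=39/7b +325.497ms=3/7b
10) 4556.962ms=6b +455.696ms=3/5b
11) 5012.658ms=33/5b +455.696ms=3/5b
12) 5468.354ms=36/5b +455.696ms=3/5b
13) 5924.051ms=39/5b +911.392ms=6/5b
Σ=9b of 9 (79bpm 3/8) — PASS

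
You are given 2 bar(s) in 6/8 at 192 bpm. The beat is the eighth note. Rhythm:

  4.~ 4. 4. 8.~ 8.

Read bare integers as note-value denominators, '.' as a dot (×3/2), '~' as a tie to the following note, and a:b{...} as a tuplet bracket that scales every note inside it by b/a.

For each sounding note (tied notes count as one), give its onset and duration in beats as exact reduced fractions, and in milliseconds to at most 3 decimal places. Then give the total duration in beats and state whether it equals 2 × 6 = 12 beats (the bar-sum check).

1) 0.0ms=0b +1875.0ms=6b
2) 1875.0ms=6b +937.5ms=3b
3) 2812.5ms=9b +937.5ms=3b
Σ=12b of 12 (192bpm 6/8) — PASS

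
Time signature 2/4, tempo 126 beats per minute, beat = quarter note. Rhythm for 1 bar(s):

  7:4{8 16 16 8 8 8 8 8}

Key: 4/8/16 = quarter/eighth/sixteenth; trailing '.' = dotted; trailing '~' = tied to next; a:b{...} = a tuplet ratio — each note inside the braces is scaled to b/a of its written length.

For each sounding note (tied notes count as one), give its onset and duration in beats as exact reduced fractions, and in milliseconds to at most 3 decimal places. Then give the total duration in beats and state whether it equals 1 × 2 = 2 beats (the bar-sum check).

1) 0.0ms=0b +136.054ms=2/7b
2) 136.054ms=2/7b +68.027ms=1/7b
3) 204.082ms=3/7b +68.027ms=1/7b
4) 272.109ms=4/7b +136.054ms=2/7b
5) 408.163ms=6/7b +136.054ms=2/7b
6) 544.218ms=8/7b +136.054ms=2/7b
7) 680.272ms=10/7b +136.054ms=2/7b
8) 816.327ms=12/7b +136.054ms=2/7b
Σ=2b of 2 (126bpm 2/4) — PASS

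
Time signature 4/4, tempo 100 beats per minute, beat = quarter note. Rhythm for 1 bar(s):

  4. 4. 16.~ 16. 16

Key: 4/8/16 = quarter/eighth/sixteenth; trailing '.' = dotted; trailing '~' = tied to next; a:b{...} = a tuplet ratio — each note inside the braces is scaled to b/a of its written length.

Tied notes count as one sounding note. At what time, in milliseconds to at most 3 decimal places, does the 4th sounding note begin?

note 4 onset = 15/4b = 2250.0ms

1. 0.0ms @ 0 + 900.0ms (3/2)
2. 900.0ms @ 3/2 + 900.0ms (3/2)
3. 1800.0ms @ 3 + 450.0ms (3/4)
4. 2250.0ms @ 15/4 + 150.0ms (1/4)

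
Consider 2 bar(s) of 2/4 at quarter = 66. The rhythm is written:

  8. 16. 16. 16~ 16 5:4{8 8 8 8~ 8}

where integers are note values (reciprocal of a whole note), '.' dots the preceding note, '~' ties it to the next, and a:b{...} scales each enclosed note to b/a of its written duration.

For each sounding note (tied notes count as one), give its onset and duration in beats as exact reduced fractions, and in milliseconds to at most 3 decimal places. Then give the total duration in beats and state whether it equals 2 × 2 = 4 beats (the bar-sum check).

1) 0.0ms=0b +681.818ms=3/4b
2) 681.818ms=3/4b +340.909ms=3/8b
3) 1022.727ms=9/8b +340.909ms=3/8b
4) 1363.636ms=3/2b +454.545ms=1/2b
5) 1818.182ms=2b +363.636ms=2/5b
6) 2181.818ms=12/5b +363.636ms=2/5b
7) 2545.455ms=14/5b +363.636ms=2/5b
8) 2909.091ms=16/5b +727.273ms=4/5b
Σ=4b of 4 (66bpm 2/4) — PASS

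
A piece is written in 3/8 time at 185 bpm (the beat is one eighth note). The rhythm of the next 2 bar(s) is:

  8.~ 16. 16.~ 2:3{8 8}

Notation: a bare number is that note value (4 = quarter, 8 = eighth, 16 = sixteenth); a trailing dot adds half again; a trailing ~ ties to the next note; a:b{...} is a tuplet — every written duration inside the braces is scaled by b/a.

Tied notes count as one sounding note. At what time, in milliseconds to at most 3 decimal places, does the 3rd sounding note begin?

note 3 onset = 9/2b = 1459.459ms

1. 0.0ms @ 0 + 729.73ms (9/4)
2. 729.73ms @ 9/4 + 729.73ms (9/4)
3. 1459.459ms @ 9/2 + 486.486ms (3/2)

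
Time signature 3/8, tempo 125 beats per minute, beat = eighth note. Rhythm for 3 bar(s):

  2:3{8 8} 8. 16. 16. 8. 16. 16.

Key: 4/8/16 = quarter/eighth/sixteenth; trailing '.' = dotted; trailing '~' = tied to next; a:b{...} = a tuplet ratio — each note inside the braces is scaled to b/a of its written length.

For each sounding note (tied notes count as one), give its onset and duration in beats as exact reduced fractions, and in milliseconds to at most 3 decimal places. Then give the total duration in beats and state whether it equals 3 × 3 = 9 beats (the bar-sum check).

1) 0.0ms=0b +720.0ms=3/2b
2) 720.0ms=3/2b +720.0ms=3/2b
3) 1440.0ms=3b +720.0ms=3/2b
4) 2160.0ms=9/2b +360.0ms=3/4b
5) 2520.0ms=21/4b +360.0ms=3/4b
6) 2880.0ms=6b +720.0ms=3/2b
7) 3600.0ms=15/2b +360.0ms=3/4b
8) 3960.0ms=33/4b +360.0ms=3/4b
Σ=9b of 9 (125bpm 3/8) — PASS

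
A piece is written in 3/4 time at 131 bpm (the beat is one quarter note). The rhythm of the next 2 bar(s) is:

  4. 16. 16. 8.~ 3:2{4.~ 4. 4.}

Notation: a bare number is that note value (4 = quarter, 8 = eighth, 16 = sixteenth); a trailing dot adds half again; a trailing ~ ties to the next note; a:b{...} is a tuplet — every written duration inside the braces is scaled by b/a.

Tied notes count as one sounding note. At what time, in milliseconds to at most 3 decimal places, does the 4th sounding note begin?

1. 0.0ms @ 0 + 687.023ms (3/2)
2. 687.023ms @ 3/2 + 171.756ms (3/8)
3. 858.779ms @ 15/8 + 171.756ms (3/8)
4. 1030.534ms @ 9/4 + 1259.542ms (11/4)
5. 2290.076ms @ 5 + 458.015ms (1)

note 4 onset = 9/4b = 1030.534ms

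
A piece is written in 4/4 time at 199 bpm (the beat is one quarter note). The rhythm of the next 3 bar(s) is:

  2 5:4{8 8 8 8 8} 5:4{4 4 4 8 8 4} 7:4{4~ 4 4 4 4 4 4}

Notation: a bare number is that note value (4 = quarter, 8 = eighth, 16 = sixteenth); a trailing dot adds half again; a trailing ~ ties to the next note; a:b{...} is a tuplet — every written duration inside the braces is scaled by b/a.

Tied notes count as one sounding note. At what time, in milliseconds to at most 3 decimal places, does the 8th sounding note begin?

note 8 onset = 24/5b = 1447.236ms

1. 0.0ms @ 0 + 603.015ms (2)
2. 603.015ms @ 2 + 120.603ms (2/5)
3. 723.618ms @ 12/5 + 120.603ms (2/5)
4. 844.221ms @ 14/5 + 120.603ms (2/5)
5. 964.824ms @ 16/5 + 120.603ms (2/5)
6. 1085.427ms @ 18/5 + 120.603ms (2/5)
7. 1206.03ms @ 4 + 241.206ms (4/5)
8. 1447.236ms @ 24/5 + 241.206ms (4/5)
9. 1688.442ms @ 28/5 + 241.206ms (4/5)
10. 1929.648ms @ 32/5 + 120.603ms (2/5)
11. 2050.251ms @ 34/5 + 120.603ms (2/5)
12. 2170.854ms @ 36/5 + 241.206ms (4/5)
13. 2412.06ms @ 8 + 344.58ms (8/7)
14. 2756.64ms @ 64/7 + 172.29ms (4/7)
15. 2928.93ms @ 68/7 + 172.29ms (4/7)
16. 3101.22ms @ 72/7 + 172.29ms (4/7)
17. 3273.51ms @ 76/7 + 172.29ms (4/7)
18. 3445.8ms @ 80/7 + 172.29ms (4/7)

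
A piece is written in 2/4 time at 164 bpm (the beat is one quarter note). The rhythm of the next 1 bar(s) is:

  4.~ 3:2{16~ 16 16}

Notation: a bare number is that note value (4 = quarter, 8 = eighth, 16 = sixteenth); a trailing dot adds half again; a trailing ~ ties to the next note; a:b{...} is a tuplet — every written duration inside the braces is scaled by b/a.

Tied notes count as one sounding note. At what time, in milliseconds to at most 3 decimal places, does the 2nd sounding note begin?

note 2 onset = 11/6b = 670.732ms

1. 0.0ms @ 0 + 670.732ms (11/6)
2. 670.732ms @ 11/6 + 60.976ms (1/6)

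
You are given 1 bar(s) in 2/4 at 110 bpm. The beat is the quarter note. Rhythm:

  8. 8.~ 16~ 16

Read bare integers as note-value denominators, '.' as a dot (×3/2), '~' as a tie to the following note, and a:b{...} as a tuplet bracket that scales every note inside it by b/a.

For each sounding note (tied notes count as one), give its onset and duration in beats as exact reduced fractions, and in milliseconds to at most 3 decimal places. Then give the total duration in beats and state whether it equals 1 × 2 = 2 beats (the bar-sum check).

1) 0.0ms=0b +409.091ms=3/4b
2) 409.091ms=3/4b +681.818ms=5/4b
Σ=2b of 2 (110bpm 2/4) — PASS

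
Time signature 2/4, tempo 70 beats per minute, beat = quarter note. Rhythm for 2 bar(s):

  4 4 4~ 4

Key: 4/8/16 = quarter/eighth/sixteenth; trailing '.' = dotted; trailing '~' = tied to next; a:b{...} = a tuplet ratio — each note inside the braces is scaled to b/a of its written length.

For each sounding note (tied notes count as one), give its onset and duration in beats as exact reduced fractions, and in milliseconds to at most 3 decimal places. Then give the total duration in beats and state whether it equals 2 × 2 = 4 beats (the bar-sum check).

1) 0.0ms=0b +857.143ms=1b
2) 857.143ms=1b +857.143ms=1b
3) 1714.286ms=2b +1714.286ms=2b
Σ=4b of 4 (70bpm 2/4) — PASS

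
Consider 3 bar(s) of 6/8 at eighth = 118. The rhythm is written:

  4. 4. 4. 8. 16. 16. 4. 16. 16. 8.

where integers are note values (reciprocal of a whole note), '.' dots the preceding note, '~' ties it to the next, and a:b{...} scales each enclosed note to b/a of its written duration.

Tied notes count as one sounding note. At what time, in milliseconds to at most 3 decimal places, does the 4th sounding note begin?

1. 0.0ms @ 0 + 1525.424ms (3)
2. 1525.424ms @ 3 + 1525.424ms (3)
3. 3050.847ms @ 6 + 1525.424ms (3)
4. 4576.271ms @ 9 + 762.712ms (3/2)
5. 5338.983ms @ 21/2 + 381.356ms (3/4)
6. 5720.339ms @ 45/4 + 381.356ms (3/4)
7. 6101.695ms @ 12 + 1525.424ms (3)
8. 7627.119ms @ 15 + 381.356ms (3/4)
9. 8008.475ms @ 63/4 + 381.356ms (3/4)
10. 8389.831ms @ 33/2 + 762.712ms (3/2)

note 4 onset = 9b = 4576.271ms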